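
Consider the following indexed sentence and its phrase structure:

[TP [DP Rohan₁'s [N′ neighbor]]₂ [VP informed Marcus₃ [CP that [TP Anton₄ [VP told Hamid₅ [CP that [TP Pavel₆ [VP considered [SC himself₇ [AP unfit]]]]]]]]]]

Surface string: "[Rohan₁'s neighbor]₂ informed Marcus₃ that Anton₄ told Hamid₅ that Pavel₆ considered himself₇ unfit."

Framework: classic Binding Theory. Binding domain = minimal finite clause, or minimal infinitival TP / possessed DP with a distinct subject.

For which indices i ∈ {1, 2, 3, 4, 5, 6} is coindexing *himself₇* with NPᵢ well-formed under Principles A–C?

*himself* is an anaphor, so Principle A applies: it must be bound in its binding domain.
Binding domain of *himself₇*: the embedded TP, whose subject is Pavel₆.
*Rohan₁* does not c-command the anaphor → cannot bind it.
*[Rohan₁'s neighbor]₂* c-commands the anaphor but is outside its binding domain → cannot satisfy Principle A.
*Marcus₃* c-commands the anaphor but is outside its binding domain → cannot satisfy Principle A.
*Anton₄* c-commands the anaphor but is outside its binding domain → cannot satisfy Principle A.
*Hamid₅* c-commands the anaphor but is outside its binding domain → cannot satisfy Principle A.
*Pavel₆* c-commands the anaphor within its binding domain → licit binder.

{6}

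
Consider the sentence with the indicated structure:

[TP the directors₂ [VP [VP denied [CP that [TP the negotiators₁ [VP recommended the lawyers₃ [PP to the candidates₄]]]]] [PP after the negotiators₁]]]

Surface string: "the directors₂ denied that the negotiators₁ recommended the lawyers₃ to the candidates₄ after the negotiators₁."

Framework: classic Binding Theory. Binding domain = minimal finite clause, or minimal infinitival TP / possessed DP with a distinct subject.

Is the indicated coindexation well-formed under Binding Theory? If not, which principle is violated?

grammatical

The two coindexed NPs are *the negotiators₁* and *the negotiators₁*.
*the negotiators₁* is an R-expression; no coindexed NP c-commands it, so Principle C holds.
*the negotiators₁* is an R-expression; *the negotiators₁* does not c-command it, and no other NP shares its index, so Principle C is satisfied.
All principles are respected.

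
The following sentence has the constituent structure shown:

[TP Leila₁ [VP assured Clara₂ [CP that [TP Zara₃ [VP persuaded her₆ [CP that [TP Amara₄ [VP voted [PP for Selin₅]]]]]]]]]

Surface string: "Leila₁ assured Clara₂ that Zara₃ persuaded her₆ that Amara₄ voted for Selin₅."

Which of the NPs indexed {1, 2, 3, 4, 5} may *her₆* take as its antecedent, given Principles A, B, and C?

*her* is a pronoun, so Principle B applies: it must be free in its binding domain.
Binding domain of *her₆*: the embedded TP, whose subject is Zara₃.
*Leila₁* c-commands the pronoun but from outside its binding domain, and is not c-commanded by it → coindexation permitted.
*Clara₂* c-commands the pronoun but from outside its binding domain, and is not c-commanded by it → coindexation permitted.
*Zara₃* c-commands the pronoun within its binding domain → coindexation would violate Principle B.
*Amara₄*: the pronoun c-commands this R-expression → coindexation would violate Principle C on *Amara₄*.
*Selin₅*: the pronoun c-commands this R-expression → coindexation would violate Principle C on *Selin₅*.

{1, 2}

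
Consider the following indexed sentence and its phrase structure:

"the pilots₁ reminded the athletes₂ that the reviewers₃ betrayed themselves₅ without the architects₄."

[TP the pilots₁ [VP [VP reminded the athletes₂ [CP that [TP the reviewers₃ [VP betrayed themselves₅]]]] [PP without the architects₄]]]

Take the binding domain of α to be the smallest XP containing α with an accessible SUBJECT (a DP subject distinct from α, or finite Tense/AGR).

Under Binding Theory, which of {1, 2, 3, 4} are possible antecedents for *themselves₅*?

*themselves* is an anaphor, so Principle A applies: it must be bound in its binding domain.
Binding domain of *themselves₅*: the embedded TP, whose subject is the reviewers₃.
*the pilots₁* c-commands the anaphor but is outside its binding domain → cannot satisfy Principle A.
*the athletes₂* c-commands the anaphor but is outside its binding domain → cannot satisfy Principle A.
*the reviewers₃* c-commands the anaphor within its binding domain → licit binder.
*the architects₄* does not c-command the anaphor → cannot bind it.

{3}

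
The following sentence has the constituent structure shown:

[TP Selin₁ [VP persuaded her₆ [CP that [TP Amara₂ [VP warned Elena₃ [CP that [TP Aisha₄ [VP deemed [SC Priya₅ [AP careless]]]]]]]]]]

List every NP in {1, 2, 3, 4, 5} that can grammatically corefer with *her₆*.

*her* is a pronoun, so Principle B applies: it must be free in its binding domain.
Binding domain of *her₆*: the matrix TP, whose subject is Selin₁.
*Selin₁* c-commands the pronoun within its binding domain → coindexation would violate Principle B.
*Amara₂*: the pronoun c-commands this R-expression → coindexation would violate Principle C on *Amara₂*.
*Elena₃*: the pronoun c-commands this R-expression → coindexation would violate Principle C on *Elena₃*.
*Aisha₄*: the pronoun c-commands this R-expression → coindexation would violate Principle C on *Aisha₄*.
*Priya₅*: the pronoun c-commands this R-expression → coindexation would violate Principle C on *Priya₅*.

none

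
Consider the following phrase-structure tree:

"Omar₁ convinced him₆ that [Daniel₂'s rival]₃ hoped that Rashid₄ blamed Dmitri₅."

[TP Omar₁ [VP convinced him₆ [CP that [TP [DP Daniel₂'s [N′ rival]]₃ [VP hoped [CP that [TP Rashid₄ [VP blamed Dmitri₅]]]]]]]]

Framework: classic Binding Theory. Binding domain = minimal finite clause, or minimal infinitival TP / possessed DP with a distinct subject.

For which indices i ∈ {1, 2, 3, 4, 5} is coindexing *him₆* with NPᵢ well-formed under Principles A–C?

none

*him* is a pronoun, so Principle B applies: it must be free in its binding domain.
Binding domain of *him₆*: the matrix TP, whose subject is Omar₁.
*Omar₁* c-commands the pronoun within its binding domain → coindexation would violate Principle B.
*Daniel₂*: the pronoun c-commands this R-expression → coindexation would violate Principle C on *Daniel₂*.
*[Daniel₂'s rival]₃*: the pronoun c-commands this R-expression → coindexation would violate Principle C on *[Daniel₂'s rival]₃*.
*Rashid₄*: the pronoun c-commands this R-expression → coindexation would violate Principle C on *Rashid₄*.
*Dmitri₅*: the pronoun c-commands this R-expression → coindexation would violate Principle C on *Dmitri₅*.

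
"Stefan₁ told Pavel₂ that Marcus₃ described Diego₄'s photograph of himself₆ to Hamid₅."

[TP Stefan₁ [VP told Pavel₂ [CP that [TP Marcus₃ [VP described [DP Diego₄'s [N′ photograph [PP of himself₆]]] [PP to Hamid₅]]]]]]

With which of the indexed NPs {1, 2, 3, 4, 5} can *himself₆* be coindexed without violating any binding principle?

*himself* is an anaphor, so Principle A applies: it must be bound in its binding domain.
Binding domain of *himself₆*: the possessed DP, whose subject is Diego₄.
*Stefan₁* c-commands the anaphor but is outside its binding domain → cannot satisfy Principle A.
*Pavel₂* c-commands the anaphor but is outside its binding domain → cannot satisfy Principle A.
*Marcus₃* c-commands the anaphor but is outside its binding domain → cannot satisfy Principle A.
*Diego₄* c-commands the anaphor within its binding domain → licit binder.
*Hamid₅* does not c-command the anaphor → cannot bind it.

{4}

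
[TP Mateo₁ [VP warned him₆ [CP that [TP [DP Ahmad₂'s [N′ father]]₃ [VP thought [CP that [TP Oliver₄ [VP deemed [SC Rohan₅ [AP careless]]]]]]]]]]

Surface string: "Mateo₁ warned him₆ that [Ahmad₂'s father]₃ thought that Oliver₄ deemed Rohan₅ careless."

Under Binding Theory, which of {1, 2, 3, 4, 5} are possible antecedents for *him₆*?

*him* is a pronoun, so Principle B applies: it must be free in its binding domain.
Binding domain of *him₆*: the matrix TP, whose subject is Mateo₁.
*Mateo₁* c-commands the pronoun within its binding domain → coindexation would violate Principle B.
*Ahmad₂*: the pronoun c-commands this R-expression → coindexation would violate Principle C on *Ahmad₂*.
*[Ahmad₂'s father]₃*: the pronoun c-commands this R-expression → coindexation would violate Principle C on *[Ahmad₂'s father]₃*.
*Oliver₄*: the pronoun c-commands this R-expression → coindexation would violate Principle C on *Oliver₄*.
*Rohan₅*: the pronoun c-commands this R-expression → coindexation would violate Principle C on *Rohan₅*.

none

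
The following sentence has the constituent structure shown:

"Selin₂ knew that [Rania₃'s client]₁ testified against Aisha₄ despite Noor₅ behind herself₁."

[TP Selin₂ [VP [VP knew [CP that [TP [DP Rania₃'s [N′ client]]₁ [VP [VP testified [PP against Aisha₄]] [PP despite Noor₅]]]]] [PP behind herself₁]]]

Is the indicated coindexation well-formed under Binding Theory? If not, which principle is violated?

The two coindexed NPs are *[Rania₃'s client]₁* and *herself₁*.
*herself₁* is an anaphor. Principle A requires it to be bound within its binding domain — the matrix TP, whose subject is Selin₂.
Within that domain it is c-commanded by *Selin₂*, which does not share its index.
*[Rania₃'s client]₁* does not c-command the anaphor at all.
The anaphor is unbound in its domain → Principle A violation.

Principle A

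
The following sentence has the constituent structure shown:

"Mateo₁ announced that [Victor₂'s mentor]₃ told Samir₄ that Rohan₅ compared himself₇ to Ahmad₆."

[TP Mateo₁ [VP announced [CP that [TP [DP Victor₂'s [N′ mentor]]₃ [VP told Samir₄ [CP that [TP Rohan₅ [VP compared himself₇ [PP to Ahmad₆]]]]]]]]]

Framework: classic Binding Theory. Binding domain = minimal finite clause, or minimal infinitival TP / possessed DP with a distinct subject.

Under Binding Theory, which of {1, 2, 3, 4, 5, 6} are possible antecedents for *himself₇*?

{5}

*himself* is an anaphor, so Principle A applies: it must be bound in its binding domain.
Binding domain of *himself₇*: the embedded TP, whose subject is Rohan₅.
*Mateo₁* c-commands the anaphor but is outside its binding domain → cannot satisfy Principle A.
*Victor₂* does not c-command the anaphor → cannot bind it.
*[Victor₂'s mentor]₃* c-commands the anaphor but is outside its binding domain → cannot satisfy Principle A.
*Samir₄* c-commands the anaphor but is outside its binding domain → cannot satisfy Principle A.
*Rohan₅* c-commands the anaphor within its binding domain → licit binder.
*Ahmad₆* does not c-command the anaphor → cannot bind it.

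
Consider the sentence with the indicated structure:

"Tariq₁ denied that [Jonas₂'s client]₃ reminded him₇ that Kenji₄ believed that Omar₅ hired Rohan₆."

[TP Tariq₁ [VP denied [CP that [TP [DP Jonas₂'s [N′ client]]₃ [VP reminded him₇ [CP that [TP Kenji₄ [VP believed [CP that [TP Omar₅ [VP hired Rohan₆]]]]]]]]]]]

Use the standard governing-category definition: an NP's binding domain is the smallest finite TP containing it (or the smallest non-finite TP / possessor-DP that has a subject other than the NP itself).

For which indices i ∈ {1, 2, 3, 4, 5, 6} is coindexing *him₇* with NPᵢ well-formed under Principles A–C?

*him* is a pronoun, so Principle B applies: it must be free in its binding domain.
Binding domain of *him₇*: the embedded TP, whose subject is [Jonas₂'s client]₃.
*Tariq₁* c-commands the pronoun but from outside its binding domain, and is not c-commanded by it → coindexation permitted.
*Jonas₂* and the pronoun do not c-command one another → neither Principle B nor Principle C is at stake; coindexation permitted.
*[Jonas₂'s client]₃* c-commands the pronoun within its binding domain → coindexation would violate Principle B.
*Kenji₄*: the pronoun c-commands this R-expression → coindexation would violate Principle C on *Kenji₄*.
*Omar₅*: the pronoun c-commands this R-expression → coindexation would violate Principle C on *Omar₅*.
*Rohan₆*: the pronoun c-commands this R-expression → coindexation would violate Principle C on *Rohan₆*.

{1, 2}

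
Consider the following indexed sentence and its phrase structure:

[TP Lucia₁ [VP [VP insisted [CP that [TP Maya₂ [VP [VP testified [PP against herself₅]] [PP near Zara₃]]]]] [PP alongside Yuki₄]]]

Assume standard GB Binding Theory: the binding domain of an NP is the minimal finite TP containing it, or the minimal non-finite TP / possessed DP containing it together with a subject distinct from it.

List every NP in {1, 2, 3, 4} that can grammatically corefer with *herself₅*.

{2}

*herself* is an anaphor, so Principle A applies: it must be bound in its binding domain.
Binding domain of *herself₅*: the embedded TP, whose subject is Maya₂.
*Lucia₁* c-commands the anaphor but is outside its binding domain → cannot satisfy Principle A.
*Maya₂* c-commands the anaphor within its binding domain → licit binder.
*Zara₃* does not c-command the anaphor → cannot bind it.
*Yuki₄* does not c-command the anaphor → cannot bind it.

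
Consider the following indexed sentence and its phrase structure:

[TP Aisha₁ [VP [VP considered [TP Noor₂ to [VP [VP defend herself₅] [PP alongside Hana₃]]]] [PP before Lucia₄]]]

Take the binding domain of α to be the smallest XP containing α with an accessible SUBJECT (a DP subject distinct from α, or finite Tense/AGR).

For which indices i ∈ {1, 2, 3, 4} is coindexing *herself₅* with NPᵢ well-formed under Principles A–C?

{2}

*herself* is an anaphor, so Principle A applies: it must be bound in its binding domain.
Binding domain of *herself₅*: the embedded TP, whose subject is Noor₂.
*Aisha₁* c-commands the anaphor but is outside its binding domain → cannot satisfy Principle A.
*Noor₂* c-commands the anaphor within its binding domain → licit binder.
*Hana₃* does not c-command the anaphor → cannot bind it.
*Lucia₄* does not c-command the anaphor → cannot bind it.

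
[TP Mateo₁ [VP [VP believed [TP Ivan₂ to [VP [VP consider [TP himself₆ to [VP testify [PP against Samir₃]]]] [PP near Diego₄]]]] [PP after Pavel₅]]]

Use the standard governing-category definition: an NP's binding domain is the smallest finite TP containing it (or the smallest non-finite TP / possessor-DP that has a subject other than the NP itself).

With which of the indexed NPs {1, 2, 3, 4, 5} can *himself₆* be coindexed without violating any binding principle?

{2}

*himself* is an anaphor, so Principle A applies: it must be bound in its binding domain.
Binding domain of *himself₆*: the embedded TP, whose subject is Ivan₂.
*Mateo₁* c-commands the anaphor but is outside its binding domain → cannot satisfy Principle A.
*Ivan₂* c-commands the anaphor within its binding domain → licit binder.
*Samir₃* does not c-command the anaphor → cannot bind it.
*Diego₄* does not c-command the anaphor → cannot bind it.
*Pavel₅* does not c-command the anaphor → cannot bind it.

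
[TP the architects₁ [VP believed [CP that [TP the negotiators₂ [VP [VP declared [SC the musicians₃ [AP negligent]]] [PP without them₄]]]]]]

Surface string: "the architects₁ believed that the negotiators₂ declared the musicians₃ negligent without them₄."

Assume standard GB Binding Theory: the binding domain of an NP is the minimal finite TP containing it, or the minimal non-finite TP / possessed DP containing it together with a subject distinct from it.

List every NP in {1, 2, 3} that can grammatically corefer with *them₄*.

{1, 3}

*them* is a pronoun, so Principle B applies: it must be free in its binding domain.
Binding domain of *them₄*: the embedded TP, whose subject is the negotiators₂.
*the architects₁* c-commands the pronoun but from outside its binding domain, and is not c-commanded by it → coindexation permitted.
*the negotiators₂* c-commands the pronoun within its binding domain → coindexation would violate Principle B.
*the musicians₃* and the pronoun do not c-command one another → neither Principle B nor Principle C is at stake; coindexation permitted.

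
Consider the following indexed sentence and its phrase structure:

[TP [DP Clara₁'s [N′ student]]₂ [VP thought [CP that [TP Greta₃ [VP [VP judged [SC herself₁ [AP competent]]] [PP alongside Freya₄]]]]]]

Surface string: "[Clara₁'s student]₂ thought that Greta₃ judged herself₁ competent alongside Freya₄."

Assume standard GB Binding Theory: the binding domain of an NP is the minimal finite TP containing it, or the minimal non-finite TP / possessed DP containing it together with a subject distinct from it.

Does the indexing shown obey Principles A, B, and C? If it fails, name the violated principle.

The two coindexed NPs are *Clara₁* and *herself₁*.
*herself₁* is an anaphor. Principle A requires it to be bound within its binding domain — the embedded TP, whose subject is Greta₃.
Within that domain it is c-commanded by *Greta₃*, which does not share its index.
*Clara₁* does not c-command the anaphor at all.
The anaphor is unbound in its domain → Principle A violation.

Principle A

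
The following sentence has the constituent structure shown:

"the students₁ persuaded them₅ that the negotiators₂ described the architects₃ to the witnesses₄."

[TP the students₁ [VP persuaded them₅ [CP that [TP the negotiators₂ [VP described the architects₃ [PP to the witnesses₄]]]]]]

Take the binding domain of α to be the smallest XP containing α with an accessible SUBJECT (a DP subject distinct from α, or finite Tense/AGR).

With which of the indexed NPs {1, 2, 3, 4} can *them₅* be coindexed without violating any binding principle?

*them* is a pronoun, so Principle B applies: it must be free in its binding domain.
Binding domain of *them₅*: the matrix TP, whose subject is the students₁.
*the students₁* c-commands the pronoun within its binding domain → coindexation would violate Principle B.
*the negotiators₂*: the pronoun c-commands this R-expression → coindexation would violate Principle C on *the negotiators₂*.
*the architects₃*: the pronoun c-commands this R-expression → coindexation would violate Principle C on *the architects₃*.
*the witnesses₄*: the pronoun c-commands this R-expression → coindexation would violate Principle C on *the witnesses₄*.

none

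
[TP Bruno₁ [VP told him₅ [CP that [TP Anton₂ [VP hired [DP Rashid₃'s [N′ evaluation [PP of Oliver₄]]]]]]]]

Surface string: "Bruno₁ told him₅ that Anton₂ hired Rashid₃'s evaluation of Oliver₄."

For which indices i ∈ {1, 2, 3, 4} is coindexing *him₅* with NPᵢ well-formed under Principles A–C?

none

*him* is a pronoun, so Principle B applies: it must be free in its binding domain.
Binding domain of *him₅*: the matrix TP, whose subject is Bruno₁.
*Bruno₁* c-commands the pronoun within its binding domain → coindexation would violate Principle B.
*Anton₂*: the pronoun c-commands this R-expression → coindexation would violate Principle C on *Anton₂*.
*Rashid₃*: the pronoun c-commands this R-expression → coindexation would violate Principle C on *Rashid₃*.
*Oliver₄*: the pronoun c-commands this R-expression → coindexation would violate Principle C on *Oliver₄*.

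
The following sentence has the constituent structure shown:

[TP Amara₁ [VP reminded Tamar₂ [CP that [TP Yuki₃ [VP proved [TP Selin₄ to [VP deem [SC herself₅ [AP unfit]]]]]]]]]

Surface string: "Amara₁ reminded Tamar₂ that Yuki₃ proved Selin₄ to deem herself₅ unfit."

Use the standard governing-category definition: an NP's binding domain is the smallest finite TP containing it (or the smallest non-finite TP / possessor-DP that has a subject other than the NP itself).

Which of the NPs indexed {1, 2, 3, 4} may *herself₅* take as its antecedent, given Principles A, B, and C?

*herself* is an anaphor, so Principle A applies: it must be bound in its binding domain.
Binding domain of *herself₅*: the embedded TP, whose subject is Selin₄.
*Amara₁* c-commands the anaphor but is outside its binding domain → cannot satisfy Principle A.
*Tamar₂* c-commands the anaphor but is outside its binding domain → cannot satisfy Principle A.
*Yuki₃* c-commands the anaphor but is outside its binding domain → cannot satisfy Principle A.
*Selin₄* c-commands the anaphor within its binding domain → licit binder.

{4}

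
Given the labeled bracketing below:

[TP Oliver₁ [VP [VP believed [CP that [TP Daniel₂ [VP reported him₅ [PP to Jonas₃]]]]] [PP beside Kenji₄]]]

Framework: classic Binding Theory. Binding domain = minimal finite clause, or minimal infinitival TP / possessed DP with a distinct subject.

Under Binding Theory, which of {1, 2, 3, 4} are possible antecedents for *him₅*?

{1, 4}

*him* is a pronoun, so Principle B applies: it must be free in its binding domain.
Binding domain of *him₅*: the embedded TP, whose subject is Daniel₂.
*Oliver₁* c-commands the pronoun but from outside its binding domain, and is not c-commanded by it → coindexation permitted.
*Daniel₂* c-commands the pronoun within its binding domain → coindexation would violate Principle B.
*Jonas₃*: the pronoun c-commands this R-expression → coindexation would violate Principle C on *Jonas₃*.
*Kenji₄* and the pronoun do not c-command one another → neither Principle B nor Principle C is at stake; coindexation permitted.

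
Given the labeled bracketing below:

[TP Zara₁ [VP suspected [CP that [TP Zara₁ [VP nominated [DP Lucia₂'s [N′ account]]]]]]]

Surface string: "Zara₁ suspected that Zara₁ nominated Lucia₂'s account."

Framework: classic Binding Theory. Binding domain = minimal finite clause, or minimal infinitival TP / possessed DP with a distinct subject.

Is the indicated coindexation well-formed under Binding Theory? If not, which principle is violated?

Principle C

The two coindexed NPs are *Zara₁* (the lower occurrence) and *Zara₁* (the higher occurrence).
*Zara₁* (the lower occurrence) is an R-expression. Principle C requires it to be free everywhere.
*Zara₁* (the higher occurrence) c-commands it and carries the same index.
The R-expression is bound → Principle C violation.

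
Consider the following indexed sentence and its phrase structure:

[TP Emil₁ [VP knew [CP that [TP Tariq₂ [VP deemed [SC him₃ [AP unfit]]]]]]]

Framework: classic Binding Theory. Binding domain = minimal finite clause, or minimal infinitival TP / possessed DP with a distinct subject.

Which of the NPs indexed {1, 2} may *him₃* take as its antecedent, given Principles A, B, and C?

{1}

*him* is a pronoun, so Principle B applies: it must be free in its binding domain.
Binding domain of *him₃*: the embedded TP, whose subject is Tariq₂.
*Emil₁* c-commands the pronoun but from outside its binding domain, and is not c-commanded by it → coindexation permitted.
*Tariq₂* c-commands the pronoun within its binding domain → coindexation would violate Principle B.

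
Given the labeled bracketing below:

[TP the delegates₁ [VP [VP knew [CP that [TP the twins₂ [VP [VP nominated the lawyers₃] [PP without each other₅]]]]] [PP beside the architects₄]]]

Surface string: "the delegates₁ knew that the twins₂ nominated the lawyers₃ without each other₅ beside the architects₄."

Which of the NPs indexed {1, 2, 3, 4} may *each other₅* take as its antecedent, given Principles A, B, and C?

{2}

*each other* is an anaphor, so Principle A applies: it must be bound in its binding domain.
Binding domain of *each other₅*: the embedded TP, whose subject is the twins₂.
*the delegates₁* c-commands the anaphor but is outside its binding domain → cannot satisfy Principle A.
*the twins₂* c-commands the anaphor within its binding domain → licit binder.
*the lawyers₃* does not c-command the anaphor → cannot bind it.
*the architects₄* does not c-command the anaphor → cannot bind it.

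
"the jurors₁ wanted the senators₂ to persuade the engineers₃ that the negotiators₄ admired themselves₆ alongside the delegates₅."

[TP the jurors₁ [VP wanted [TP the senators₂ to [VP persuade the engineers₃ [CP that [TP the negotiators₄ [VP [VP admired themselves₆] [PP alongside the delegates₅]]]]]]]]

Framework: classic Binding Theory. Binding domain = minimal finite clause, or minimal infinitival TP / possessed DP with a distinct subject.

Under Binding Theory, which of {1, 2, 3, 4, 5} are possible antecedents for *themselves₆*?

{4}

*themselves* is an anaphor, so Principle A applies: it must be bound in its binding domain.
Binding domain of *themselves₆*: the embedded TP, whose subject is the negotiators₄.
*the jurors₁* c-commands the anaphor but is outside its binding domain → cannot satisfy Principle A.
*the senators₂* c-commands the anaphor but is outside its binding domain → cannot satisfy Principle A.
*the engineers₃* c-commands the anaphor but is outside its binding domain → cannot satisfy Principle A.
*the negotiators₄* c-commands the anaphor within its binding domain → licit binder.
*the delegates₅* does not c-command the anaphor → cannot bind it.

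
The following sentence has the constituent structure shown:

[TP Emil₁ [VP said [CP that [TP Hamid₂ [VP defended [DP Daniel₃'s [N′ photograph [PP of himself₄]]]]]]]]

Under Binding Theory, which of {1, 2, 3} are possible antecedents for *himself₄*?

*himself* is an anaphor, so Principle A applies: it must be bound in its binding domain.
Binding domain of *himself₄*: the possessed DP, whose subject is Daniel₃.
*Emil₁* c-commands the anaphor but is outside its binding domain → cannot satisfy Principle A.
*Hamid₂* c-commands the anaphor but is outside its binding domain → cannot satisfy Principle A.
*Daniel₃* c-commands the anaphor within its binding domain → licit binder.

{3}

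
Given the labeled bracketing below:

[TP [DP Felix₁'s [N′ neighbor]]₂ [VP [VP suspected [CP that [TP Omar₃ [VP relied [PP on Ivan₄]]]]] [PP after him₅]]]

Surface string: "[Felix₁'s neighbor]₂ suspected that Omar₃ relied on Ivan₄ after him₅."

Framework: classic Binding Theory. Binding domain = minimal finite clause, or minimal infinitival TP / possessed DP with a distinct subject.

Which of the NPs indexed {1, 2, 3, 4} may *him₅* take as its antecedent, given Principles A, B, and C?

*him* is a pronoun, so Principle B applies: it must be free in its binding domain.
Binding domain of *him₅*: the matrix TP, whose subject is [Felix₁'s neighbor]₂.
*Felix₁* and the pronoun do not c-command one another → neither Principle B nor Principle C is at stake; coindexation permitted.
*[Felix₁'s neighbor]₂* c-commands the pronoun within its binding domain → coindexation would violate Principle B.
*Omar₃* and the pronoun do not c-command one another → neither Principle B nor Principle C is at stake; coindexation permitted.
*Ivan₄* and the pronoun do not c-command one another → neither Principle B nor Principle C is at stake; coindexation permitted.

{1, 3, 4}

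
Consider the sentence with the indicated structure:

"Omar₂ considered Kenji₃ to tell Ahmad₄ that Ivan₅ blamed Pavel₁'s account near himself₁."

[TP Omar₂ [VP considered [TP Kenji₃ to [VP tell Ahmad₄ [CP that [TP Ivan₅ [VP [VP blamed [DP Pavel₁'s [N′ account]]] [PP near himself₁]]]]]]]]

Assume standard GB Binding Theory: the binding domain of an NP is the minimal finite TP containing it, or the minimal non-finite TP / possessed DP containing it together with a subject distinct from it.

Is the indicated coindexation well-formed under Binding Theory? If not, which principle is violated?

Principle A

The two coindexed NPs are *Pavel₁* and *himself₁*.
*himself₁* is an anaphor. Principle A requires it to be bound within its binding domain — the embedded TP, whose subject is Ivan₅.
Within that domain it is c-commanded by *Ivan₅*, which does not share its index.
*Pavel₁* does not c-command the anaphor at all.
The anaphor is unbound in its domain → Principle A violation.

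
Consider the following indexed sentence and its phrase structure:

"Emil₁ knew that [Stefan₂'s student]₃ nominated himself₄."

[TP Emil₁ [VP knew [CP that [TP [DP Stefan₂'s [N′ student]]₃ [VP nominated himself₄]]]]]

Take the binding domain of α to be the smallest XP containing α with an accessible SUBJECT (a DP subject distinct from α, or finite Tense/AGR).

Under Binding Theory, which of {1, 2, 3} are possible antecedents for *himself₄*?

{3}

*himself* is an anaphor, so Principle A applies: it must be bound in its binding domain.
Binding domain of *himself₄*: the embedded TP, whose subject is [Stefan₂'s student]₃.
*Emil₁* c-commands the anaphor but is outside its binding domain → cannot satisfy Principle A.
*Stefan₂* does not c-command the anaphor → cannot bind it.
*[Stefan₂'s student]₃* c-commands the anaphor within its binding domain → licit binder.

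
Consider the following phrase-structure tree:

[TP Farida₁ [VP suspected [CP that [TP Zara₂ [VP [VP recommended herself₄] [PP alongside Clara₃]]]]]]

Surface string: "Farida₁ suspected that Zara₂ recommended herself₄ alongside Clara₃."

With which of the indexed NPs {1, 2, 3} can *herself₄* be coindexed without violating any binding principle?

{2}

*herself* is an anaphor, so Principle A applies: it must be bound in its binding domain.
Binding domain of *herself₄*: the embedded TP, whose subject is Zara₂.
*Farida₁* c-commands the anaphor but is outside its binding domain → cannot satisfy Principle A.
*Zara₂* c-commands the anaphor within its binding domain → licit binder.
*Clara₃* does not c-command the anaphor → cannot bind it.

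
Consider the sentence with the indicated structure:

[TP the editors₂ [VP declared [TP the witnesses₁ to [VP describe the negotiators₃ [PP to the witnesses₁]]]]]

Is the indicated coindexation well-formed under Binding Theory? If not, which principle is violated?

Principle C

The two coindexed NPs are *the witnesses₁* (the lower occurrence) and *the witnesses₁* (the higher occurrence).
*the witnesses₁* (the lower occurrence) is an R-expression. Principle C requires it to be free everywhere.
*the witnesses₁* (the higher occurrence) c-commands it and carries the same index.
The R-expression is bound → Principle C violation.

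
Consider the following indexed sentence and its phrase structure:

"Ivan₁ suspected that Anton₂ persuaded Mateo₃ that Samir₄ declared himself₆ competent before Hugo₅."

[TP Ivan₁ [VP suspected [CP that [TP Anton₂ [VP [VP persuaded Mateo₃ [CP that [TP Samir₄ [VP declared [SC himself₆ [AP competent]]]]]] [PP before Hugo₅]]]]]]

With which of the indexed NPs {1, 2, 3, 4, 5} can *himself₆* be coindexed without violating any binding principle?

*himself* is an anaphor, so Principle A applies: it must be bound in its binding domain.
Binding domain of *himself₆*: the embedded TP, whose subject is Samir₄.
*Ivan₁* c-commands the anaphor but is outside its binding domain → cannot satisfy Principle A.
*Anton₂* c-commands the anaphor but is outside its binding domain → cannot satisfy Principle A.
*Mateo₃* c-commands the anaphor but is outside its binding domain → cannot satisfy Principle A.
*Samir₄* c-commands the anaphor within its binding domain → licit binder.
*Hugo₅* does not c-command the anaphor → cannot bind it.

{4}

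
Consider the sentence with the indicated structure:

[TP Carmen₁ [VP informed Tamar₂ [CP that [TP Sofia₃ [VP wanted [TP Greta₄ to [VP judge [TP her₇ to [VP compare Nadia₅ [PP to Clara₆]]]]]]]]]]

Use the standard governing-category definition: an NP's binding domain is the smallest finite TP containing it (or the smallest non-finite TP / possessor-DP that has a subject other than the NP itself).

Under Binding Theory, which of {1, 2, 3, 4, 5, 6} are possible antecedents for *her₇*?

{1, 2, 3}

*her* is a pronoun, so Principle B applies: it must be free in its binding domain.
Binding domain of *her₇*: the embedded TP, whose subject is Greta₄.
*Carmen₁* c-commands the pronoun but from outside its binding domain, and is not c-commanded by it → coindexation permitted.
*Tamar₂* c-commands the pronoun but from outside its binding domain, and is not c-commanded by it → coindexation permitted.
*Sofia₃* c-commands the pronoun but from outside its binding domain, and is not c-commanded by it → coindexation permitted.
*Greta₄* c-commands the pronoun within its binding domain → coindexation would violate Principle B.
*Nadia₅*: the pronoun c-commands this R-expression → coindexation would violate Principle C on *Nadia₅*.
*Clara₆*: the pronoun c-commands this R-expression → coindexation would violate Principle C on *Clara₆*.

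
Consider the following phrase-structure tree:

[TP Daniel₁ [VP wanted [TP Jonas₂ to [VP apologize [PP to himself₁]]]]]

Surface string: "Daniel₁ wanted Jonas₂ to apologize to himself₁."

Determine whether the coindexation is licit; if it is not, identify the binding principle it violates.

The two coindexed NPs are *Daniel₁* and *himself₁*.
*himself₁* is an anaphor. Principle A requires it to be bound within its binding domain — the embedded TP, whose subject is Jonas₂.
Within that domain it is c-commanded by *Jonas₂*, which does not share its index.
*Daniel₁* does c-command the anaphor, but from outside its binding domain.
The anaphor is unbound in its domain → Principle A violation.

Principle A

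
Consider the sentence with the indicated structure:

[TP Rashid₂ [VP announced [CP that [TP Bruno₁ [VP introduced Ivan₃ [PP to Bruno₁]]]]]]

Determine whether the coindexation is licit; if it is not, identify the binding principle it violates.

Principle C

The two coindexed NPs are *Bruno₁* (the higher occurrence) and *Bruno₁* (the lower occurrence).
*Bruno₁* (the lower occurrence) is an R-expression. Principle C requires it to be free everywhere.
*Bruno₁* (the higher occurrence) c-commands it and carries the same index.
The R-expression is bound → Principle C violation.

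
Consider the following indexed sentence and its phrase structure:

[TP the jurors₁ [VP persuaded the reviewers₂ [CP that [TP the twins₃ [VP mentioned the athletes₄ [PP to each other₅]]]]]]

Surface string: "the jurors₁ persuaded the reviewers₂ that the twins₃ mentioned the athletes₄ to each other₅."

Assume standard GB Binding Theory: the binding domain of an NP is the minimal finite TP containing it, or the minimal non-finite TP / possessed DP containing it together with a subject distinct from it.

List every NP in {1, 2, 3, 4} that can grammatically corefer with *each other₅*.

*each other* is an anaphor, so Principle A applies: it must be bound in its binding domain.
Binding domain of *each other₅*: the embedded TP, whose subject is the twins₃.
*the jurors₁* c-commands the anaphor but is outside its binding domain → cannot satisfy Principle A.
*the reviewers₂* c-commands the anaphor but is outside its binding domain → cannot satisfy Principle A.
*the twins₃* c-commands the anaphor within its binding domain → licit binder.
*the athletes₄* c-commands the anaphor within its binding domain → licit binder.

{3, 4}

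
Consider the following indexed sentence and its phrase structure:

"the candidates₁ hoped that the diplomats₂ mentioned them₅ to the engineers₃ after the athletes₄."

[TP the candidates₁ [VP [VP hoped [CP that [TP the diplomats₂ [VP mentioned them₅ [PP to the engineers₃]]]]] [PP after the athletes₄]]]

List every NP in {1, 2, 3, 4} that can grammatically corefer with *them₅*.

*them* is a pronoun, so Principle B applies: it must be free in its binding domain.
Binding domain of *them₅*: the embedded TP, whose subject is the diplomats₂.
*the candidates₁* c-commands the pronoun but from outside its binding domain, and is not c-commanded by it → coindexation permitted.
*the diplomats₂* c-commands the pronoun within its binding domain → coindexation would violate Principle B.
*the engineers₃*: the pronoun c-commands this R-expression → coindexation would violate Principle C on *the engineers₃*.
*the athletes₄* and the pronoun do not c-command one another → neither Principle B nor Principle C is at stake; coindexation permitted.

{1, 4}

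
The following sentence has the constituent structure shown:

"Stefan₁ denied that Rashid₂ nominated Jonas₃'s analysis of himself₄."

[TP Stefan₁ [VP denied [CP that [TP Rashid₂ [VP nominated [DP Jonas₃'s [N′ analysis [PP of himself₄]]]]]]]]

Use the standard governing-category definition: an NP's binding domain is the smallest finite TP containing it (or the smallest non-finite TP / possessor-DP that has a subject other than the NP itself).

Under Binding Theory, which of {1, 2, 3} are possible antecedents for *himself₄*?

{3}

*himself* is an anaphor, so Principle A applies: it must be bound in its binding domain.
Binding domain of *himself₄*: the possessed DP, whose subject is Jonas₃.
*Stefan₁* c-commands the anaphor but is outside its binding domain → cannot satisfy Principle A.
*Rashid₂* c-commands the anaphor but is outside its binding domain → cannot satisfy Principle A.
*Jonas₃* c-commands the anaphor within its binding domain → licit binder.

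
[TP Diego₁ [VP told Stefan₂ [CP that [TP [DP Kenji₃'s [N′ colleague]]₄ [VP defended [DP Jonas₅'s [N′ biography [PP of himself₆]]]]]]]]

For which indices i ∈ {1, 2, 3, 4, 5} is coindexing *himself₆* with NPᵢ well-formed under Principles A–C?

{5}

*himself* is an anaphor, so Principle A applies: it must be bound in its binding domain.
Binding domain of *himself₆*: the possessed DP, whose subject is Jonas₅.
*Diego₁* c-commands the anaphor but is outside its binding domain → cannot satisfy Principle A.
*Stefan₂* c-commands the anaphor but is outside its binding domain → cannot satisfy Principle A.
*Kenji₃* does not c-command the anaphor → cannot bind it.
*[Kenji₃'s colleague]₄* c-commands the anaphor but is outside its binding domain → cannot satisfy Principle A.
*Jonas₅* c-commands the anaphor within its binding domain → licit binder.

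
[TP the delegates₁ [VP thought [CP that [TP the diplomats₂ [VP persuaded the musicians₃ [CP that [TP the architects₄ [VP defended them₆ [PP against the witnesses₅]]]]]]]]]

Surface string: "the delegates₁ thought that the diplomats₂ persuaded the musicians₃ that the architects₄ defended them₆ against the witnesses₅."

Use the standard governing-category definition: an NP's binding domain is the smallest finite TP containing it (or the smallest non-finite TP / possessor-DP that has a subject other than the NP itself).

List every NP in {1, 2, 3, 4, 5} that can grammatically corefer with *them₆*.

{1, 2, 3}

*them* is a pronoun, so Principle B applies: it must be free in its binding domain.
Binding domain of *them₆*: the embedded TP, whose subject is the architects₄.
*the delegates₁* c-commands the pronoun but from outside its binding domain, and is not c-commanded by it → coindexation permitted.
*the diplomats₂* c-commands the pronoun but from outside its binding domain, and is not c-commanded by it → coindexation permitted.
*the musicians₃* c-commands the pronoun but from outside its binding domain, and is not c-commanded by it → coindexation permitted.
*the architects₄* c-commands the pronoun within its binding domain → coindexation would violate Principle B.
*the witnesses₅*: the pronoun c-commands this R-expression → coindexation would violate Principle C on *the witnesses₅*.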